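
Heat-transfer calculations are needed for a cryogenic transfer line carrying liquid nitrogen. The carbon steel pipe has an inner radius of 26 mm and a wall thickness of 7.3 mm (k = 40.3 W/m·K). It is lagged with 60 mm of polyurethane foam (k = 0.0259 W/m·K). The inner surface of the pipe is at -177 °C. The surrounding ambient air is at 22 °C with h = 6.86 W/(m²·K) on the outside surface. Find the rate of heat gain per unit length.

Treating each annulus and film as a series resistance:
R_carbon steel pipe wall = ln(33.3/26)/(2π×40.3×1) = 9.773×10^-4 K/W
R_polyurethane foam = ln(93.3/33.3)/(2π×0.0259×1) = 6.331 K/W
R_outer film = 1/(h_o·2πr_oL) = 1/(6.86×2π×0.0933×1) = 0.2487 K/W
R_total = 6.581 K/W
Q = ΔT/R_total = 199/6.581

q′ ≈ 30.2 W/m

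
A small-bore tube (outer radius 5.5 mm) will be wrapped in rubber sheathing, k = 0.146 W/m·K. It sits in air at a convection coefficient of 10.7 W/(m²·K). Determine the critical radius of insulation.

For a cylinder r_cr = k/h = 0.146/10.7
r_cr = 13.6 mm; since the bare radius (5.5 mm) is below r_cr, adding a thin layer of insulation will *increase* heat loss.

r_cr ≈ 13.6 mm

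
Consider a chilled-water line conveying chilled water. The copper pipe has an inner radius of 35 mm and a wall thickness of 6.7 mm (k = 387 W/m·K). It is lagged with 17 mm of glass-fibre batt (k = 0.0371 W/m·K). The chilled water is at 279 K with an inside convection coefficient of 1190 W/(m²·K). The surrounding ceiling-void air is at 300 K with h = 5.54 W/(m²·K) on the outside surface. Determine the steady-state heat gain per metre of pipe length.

q′ ≈ 10.7 W/m

For a radial system each layer contributes R = ln(r_out/r_in)/(2πkL); films add R = 1/(hA).
R_inner film = 1/(h_i·2πr₁L) = 1/(1190×2π×0.035×1) = 0.003821 K/W
R_copper pipe wall = ln(41.7/35)/(2π×387×1) = 7.203×10^-5 K/W
R_glass-fibre batt = ln(58.7/41.7)/(2π×0.0371×1) = 1.467 K/W
R_outer film = 1/(h_o·2πr_oL) = 1/(5.54×2π×0.0587×1) = 0.4894 K/W
R_total = 1.96 K/W
Q = ΔT/R_total = 21/1.96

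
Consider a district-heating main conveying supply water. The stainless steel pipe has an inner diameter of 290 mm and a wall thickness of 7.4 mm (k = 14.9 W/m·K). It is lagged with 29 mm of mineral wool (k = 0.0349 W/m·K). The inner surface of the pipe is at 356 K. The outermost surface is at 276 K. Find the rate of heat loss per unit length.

Cylindrical conduction, so R = ln(r₂/r₁)/(2πkL) per layer, in series:
R_stainless steel pipe wall = ln(152.4/145)/(2π×14.9×1) = 5.317×10^-4 K/W
R_mineral wool = ln(181.4/152.4)/(2π×0.0349×1) = 0.7944 K/W
R_total = 0.7949 K/W
Q = ΔT/R_total = 80/0.7949

q′ ≈ 101 W/m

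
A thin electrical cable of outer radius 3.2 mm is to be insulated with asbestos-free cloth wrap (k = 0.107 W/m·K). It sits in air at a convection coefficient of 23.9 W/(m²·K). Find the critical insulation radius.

r_cr ≈ 4.48 mm

For a cylinder r_cr = k/h = 0.107/23.9
r_cr = 4.48 mm; since the bare radius (3.2 mm) is below r_cr, adding a thin layer of insulation will *increase* heat loss.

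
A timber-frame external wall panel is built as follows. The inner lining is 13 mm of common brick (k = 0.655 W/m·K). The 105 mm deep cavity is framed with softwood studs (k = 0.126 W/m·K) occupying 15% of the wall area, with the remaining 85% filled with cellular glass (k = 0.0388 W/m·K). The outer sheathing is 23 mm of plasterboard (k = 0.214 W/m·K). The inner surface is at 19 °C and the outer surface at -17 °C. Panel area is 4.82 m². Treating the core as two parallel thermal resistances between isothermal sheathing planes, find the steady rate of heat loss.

Sheathing layers in series; stud and cavity paths in parallel between them.
R_inner = 0.013/(0.655×4.82) = 0.004118 K/W
R_stud  = 0.105/(0.126×0.15×4.82) = 1.153 K/W
R_cav   = 0.105/(0.0388×0.85×4.82) = 0.6605 K/W
1/R_core = 1/R_stud + 1/R_cav → R_core = 0.4199 K/W
R_outer = 0.023/(0.214×4.82) = 0.0223 K/W
R_total = 0.4463 K/W
Q = ΔT/R_total = 36/0.4463

Q ≈ 80.7 W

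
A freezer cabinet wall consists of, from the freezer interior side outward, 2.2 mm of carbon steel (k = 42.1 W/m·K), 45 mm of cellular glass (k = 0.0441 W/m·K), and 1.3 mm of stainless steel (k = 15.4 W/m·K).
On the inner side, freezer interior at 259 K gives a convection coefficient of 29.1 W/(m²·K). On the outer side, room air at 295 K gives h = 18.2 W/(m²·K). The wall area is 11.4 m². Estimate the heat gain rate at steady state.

Q ≈ 370 W

Model the wall as resistances in series:
R_inner film = 1/(h_i·A) = 1/(29.1×11.4) = 0.003014 K/W
R_carbon steel = L/(kA) = 0.0022/(42.1×11.4) = 4.584×10^-6 K/W
R_cellular glass = L/(kA) = 0.045/(0.0441×11.4) = 0.08951 K/W
R_stainless steel = L/(kA) = 0.0013/(15.4×11.4) = 7.405×10^-6 K/W
R_outer film = 1/(h_o·A) = 1/(18.2×11.4) = 0.00482 K/W
R_total = 0.09736 K/W
Q = ΔT / R_total = 36 / 0.09736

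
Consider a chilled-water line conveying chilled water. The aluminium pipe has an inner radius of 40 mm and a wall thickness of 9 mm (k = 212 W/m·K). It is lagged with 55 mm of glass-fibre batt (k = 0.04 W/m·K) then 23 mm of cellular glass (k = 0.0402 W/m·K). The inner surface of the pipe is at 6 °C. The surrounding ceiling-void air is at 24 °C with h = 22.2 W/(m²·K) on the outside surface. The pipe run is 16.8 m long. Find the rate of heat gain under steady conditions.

Cylindrical conduction, so R = ln(r₂/r₁)/(2πkL) per layer, in series:
R_aluminium pipe wall = ln(49/40)/(2π×212×16.8) = 9.069×10^-6 K/W
R_glass-fibre batt = ln(104/49)/(2π×0.04×16.8) = 0.1782 K/W
R_cellular glass = ln(127/104)/(2π×0.0402×16.8) = 0.04708 K/W
R_outer film = 1/(h_o·2πr_oL) = 1/(22.2×2π×0.127×16.8) = 0.00336 K/W
R_total = 0.2287 K/W
Q = ΔT/R_total = 18/0.2287

Q ≈ 78.7 W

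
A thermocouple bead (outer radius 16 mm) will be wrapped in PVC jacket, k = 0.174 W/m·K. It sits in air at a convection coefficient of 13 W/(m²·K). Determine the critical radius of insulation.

r_cr ≈ 26.8 mm

For a sphere r_cr = 2k/h = 2×0.174/13
r_cr = 26.8 mm; since the bare radius (16 mm) is below r_cr, adding a thin layer of insulation will *increase* heat loss.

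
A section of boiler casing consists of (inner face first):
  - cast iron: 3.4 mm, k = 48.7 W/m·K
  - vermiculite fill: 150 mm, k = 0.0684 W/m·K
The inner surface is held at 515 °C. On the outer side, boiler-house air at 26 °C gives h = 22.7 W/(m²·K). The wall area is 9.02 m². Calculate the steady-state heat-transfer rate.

Q ≈ 1970 W

Treating each layer as a thermal resistance in series:
R_cast iron = L/(kA) = 0.0034/(48.7×9.02) = 7.74×10^-6 K/W
R_vermiculite fill = L/(kA) = 0.15/(0.0684×9.02) = 0.2431 K/W
R_outer film = 1/(h_o·A) = 1/(22.7×9.02) = 0.004884 K/W
R_total = 0.248 K/W
Q = ΔT / R_total = 489 / 0.248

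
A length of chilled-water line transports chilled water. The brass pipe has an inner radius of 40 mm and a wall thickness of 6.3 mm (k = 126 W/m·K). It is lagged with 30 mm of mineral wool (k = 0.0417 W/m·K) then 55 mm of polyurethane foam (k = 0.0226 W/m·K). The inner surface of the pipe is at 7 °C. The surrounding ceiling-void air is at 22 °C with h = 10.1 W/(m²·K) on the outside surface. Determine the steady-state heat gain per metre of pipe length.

q′ ≈ 2.56 W/m

Treating each annulus and film as a series resistance:
R_brass pipe wall = ln(46.3/40)/(2π×126×1) = 1.847×10^-4 K/W
R_mineral wool = ln(76.3/46.3)/(2π×0.0417×1) = 1.907 K/W
R_polyurethane foam = ln(131.3/76.3)/(2π×0.0226×1) = 3.823 K/W
R_outer film = 1/(h_o·2πr_oL) = 1/(10.1×2π×0.1313×1) = 0.12 K/W
R_total = 5.849 K/W
Q = ΔT/R_total = 15/5.849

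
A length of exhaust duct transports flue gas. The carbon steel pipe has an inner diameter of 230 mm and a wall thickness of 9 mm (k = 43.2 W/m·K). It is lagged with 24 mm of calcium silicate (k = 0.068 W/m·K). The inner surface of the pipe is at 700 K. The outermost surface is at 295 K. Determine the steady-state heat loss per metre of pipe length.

q′ ≈ 977 W/m

For a radial system each layer contributes R = ln(r_out/r_in)/(2πkL); films add R = 1/(hA).
R_carbon steel pipe wall = ln(124/115)/(2π×43.2×1) = 2.776×10^-4 K/W
R_calcium silicate = ln(148/124)/(2π×0.068×1) = 0.4141 K/W
R_total = 0.4144 K/W
Q = ΔT/R_total = 405/0.4144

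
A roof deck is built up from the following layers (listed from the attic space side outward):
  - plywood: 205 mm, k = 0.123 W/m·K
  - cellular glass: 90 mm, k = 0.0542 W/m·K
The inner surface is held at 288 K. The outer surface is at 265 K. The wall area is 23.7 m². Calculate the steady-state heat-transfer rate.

Treating each layer as a thermal resistance in series:
R_plywood = L/(kA) = 0.205/(0.123×23.7) = 0.07032 K/W
R_cellular glass = L/(kA) = 0.09/(0.0542×23.7) = 0.07006 K/W
R_total = 0.1404 K/W
Q = ΔT / R_total = 23 / 0.1404

Q ≈ 164 W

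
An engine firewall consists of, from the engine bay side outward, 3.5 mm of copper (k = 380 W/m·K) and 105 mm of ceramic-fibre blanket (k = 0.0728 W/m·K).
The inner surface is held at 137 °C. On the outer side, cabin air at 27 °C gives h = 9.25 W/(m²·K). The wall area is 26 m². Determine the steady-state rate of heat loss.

Q ≈ 1840 W

Treating each layer as a thermal resistance in series:
R_copper = L/(kA) = 0.0035/(380×26) = 3.543×10^-7 K/W
R_ceramic-fibre blanket = L/(kA) = 0.105/(0.0728×26) = 0.05547 K/W
R_outer film = 1/(h_o·A) = 1/(9.25×26) = 0.004158 K/W
R_total = 0.05963 K/W
Q = ΔT / R_total = 110 / 0.05963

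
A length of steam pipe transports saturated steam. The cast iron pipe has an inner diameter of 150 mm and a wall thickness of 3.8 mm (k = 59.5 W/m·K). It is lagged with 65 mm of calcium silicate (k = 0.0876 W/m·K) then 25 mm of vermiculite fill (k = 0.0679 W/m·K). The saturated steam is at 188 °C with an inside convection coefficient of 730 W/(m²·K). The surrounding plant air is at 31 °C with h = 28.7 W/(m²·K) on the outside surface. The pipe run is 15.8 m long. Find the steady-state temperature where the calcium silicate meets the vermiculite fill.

Radial resistances (cylindrical: R_cond = ln(r_o/r_i)/(2πkL), R_conv = 1/(h·2πrL)):
R_inner film = 1/(h_i·2πr₁L) = 1/(730×2π×0.075×15.8) = 1.84×10^-4 K/W
R_cast iron pipe wall = ln(78.8/75)/(2π×59.5×15.8) = 8.367×10^-6 K/W
R_calcium silicate = ln(143.8/78.8)/(2π×0.0876×15.8) = 0.06917 K/W
R_vermiculite fill = ln(168.8/143.8)/(2π×0.0679×15.8) = 0.02378 K/W
R_outer film = 1/(h_o·2πr_oL) = 1/(28.7×2π×0.1688×15.8) = 0.002079 K/W
R_total = 0.09522 K/W
Q = ΔT/R_total = 157/0.09522
Q = 1650 W
T_interface = T_inner − Q·ΣR(inner→interface) = 188 − 1650×0.06936

T ≈ 73.6 °C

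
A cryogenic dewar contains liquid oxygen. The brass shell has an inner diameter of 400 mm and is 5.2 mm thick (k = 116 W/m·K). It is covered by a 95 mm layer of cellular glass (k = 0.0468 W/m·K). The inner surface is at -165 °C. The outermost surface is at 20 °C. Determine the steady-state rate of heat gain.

Each spherical layer contributes R = (1/r_i − 1/r_o)/(4πk):
R_brass shell = (1/0.2 − 1/0.2052)/(4π×116) = 8.692×10^-5 K/W
R_cellular glass = (1/0.2052 − 1/0.3002)/(4π×0.0468) = 2.622 K/W
R_total = 2.622 K/W
Q = ΔT/R_total = 185/2.622

Q ≈ 70.5 W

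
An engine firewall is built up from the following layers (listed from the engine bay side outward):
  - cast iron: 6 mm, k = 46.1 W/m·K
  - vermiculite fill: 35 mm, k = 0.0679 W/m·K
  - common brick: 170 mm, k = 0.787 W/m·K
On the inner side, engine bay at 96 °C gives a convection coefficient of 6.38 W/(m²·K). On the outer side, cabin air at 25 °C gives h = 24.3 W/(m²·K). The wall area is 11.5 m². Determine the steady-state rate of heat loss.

Q ≈ 878 W

Using the resistance-network approach (series):
R_inner film = 1/(h_i·A) = 1/(6.38×11.5) = 0.01363 K/W
R_cast iron = L/(kA) = 0.006/(46.1×11.5) = 1.132×10^-5 K/W
R_vermiculite fill = L/(kA) = 0.035/(0.0679×11.5) = 0.04482 K/W
R_common brick = L/(kA) = 0.17/(0.787×11.5) = 0.01878 K/W
R_outer film = 1/(h_o·A) = 1/(24.3×11.5) = 0.003578 K/W
R_total = 0.08083 K/W
Q = ΔT / R_total = 71 / 0.08083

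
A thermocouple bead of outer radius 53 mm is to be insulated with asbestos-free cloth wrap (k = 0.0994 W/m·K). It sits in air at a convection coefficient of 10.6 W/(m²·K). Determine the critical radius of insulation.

For a sphere r_cr = 2k/h = 2×0.0994/10.6
r_cr = 18.8 mm; since the bare radius (53 mm) is above r_cr, any added insulation will reduce heat loss.

r_cr ≈ 18.8 mm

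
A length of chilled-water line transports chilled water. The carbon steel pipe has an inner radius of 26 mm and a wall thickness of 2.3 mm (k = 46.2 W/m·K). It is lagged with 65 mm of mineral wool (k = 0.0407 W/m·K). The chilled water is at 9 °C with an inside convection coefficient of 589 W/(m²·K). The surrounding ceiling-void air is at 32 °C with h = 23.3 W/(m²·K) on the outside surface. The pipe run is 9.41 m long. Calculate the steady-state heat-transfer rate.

Per-layer cylindrical resistances, series-summed:
R_inner film = 1/(h_i·2πr₁L) = 1/(589×2π×0.026×9.41) = 0.001104 K/W
R_carbon steel pipe wall = ln(28.3/26)/(2π×46.2×9.41) = 3.103×10^-5 K/W
R_mineral wool = ln(93.3/28.3)/(2π×0.0407×9.41) = 0.4957 K/W
R_outer film = 1/(h_o·2πr_oL) = 1/(23.3×2π×0.0933×9.41) = 0.00778 K/W
R_total = 0.5047 K/W
Q = ΔT/R_total = 23/0.5047

Q ≈ 45.6 W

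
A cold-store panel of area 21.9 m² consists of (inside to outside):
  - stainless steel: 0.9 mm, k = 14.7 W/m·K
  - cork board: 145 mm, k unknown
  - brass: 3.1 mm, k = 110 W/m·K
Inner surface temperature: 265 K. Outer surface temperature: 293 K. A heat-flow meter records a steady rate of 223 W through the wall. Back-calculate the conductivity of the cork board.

Thermal resistances in series:
R_stainless steel = L/(kA) = 0.0009/(14.7×21.9) = 2.796×10^-6 K/W
R_brass = L/(kA) = 0.0031/(110×21.9) = 1.287×10^-6 K/W
Sum of known resistances R_other = 4.082×10^-6 K/W
Total R = ΔT/Q = 28/223 = 0.1256 K/W
R_cork board = R_total − R_other = 0.1256 K/W
k = L/(R·A) = 0.145/(0.1256×21.9)

k ≈ 0.0527 W/(m·K)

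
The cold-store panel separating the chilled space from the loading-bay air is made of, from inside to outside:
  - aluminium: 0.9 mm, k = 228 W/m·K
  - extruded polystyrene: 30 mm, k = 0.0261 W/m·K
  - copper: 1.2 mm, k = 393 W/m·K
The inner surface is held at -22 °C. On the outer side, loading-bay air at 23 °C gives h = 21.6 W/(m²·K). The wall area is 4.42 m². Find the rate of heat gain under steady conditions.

Model the wall as resistances in series:
R_aluminium = L/(kA) = 0.0009/(228×4.42) = 8.931×10^-7 K/W
R_extruded polystyrene = L/(kA) = 0.03/(0.0261×4.42) = 0.2601 K/W
R_copper = L/(kA) = 0.0012/(393×4.42) = 6.908×10^-7 K/W
R_outer film = 1/(h_o·A) = 1/(21.6×4.42) = 0.01047 K/W
R_total = 0.2705 K/W
Q = ΔT / R_total = 45 / 0.2705

Q ≈ 166 W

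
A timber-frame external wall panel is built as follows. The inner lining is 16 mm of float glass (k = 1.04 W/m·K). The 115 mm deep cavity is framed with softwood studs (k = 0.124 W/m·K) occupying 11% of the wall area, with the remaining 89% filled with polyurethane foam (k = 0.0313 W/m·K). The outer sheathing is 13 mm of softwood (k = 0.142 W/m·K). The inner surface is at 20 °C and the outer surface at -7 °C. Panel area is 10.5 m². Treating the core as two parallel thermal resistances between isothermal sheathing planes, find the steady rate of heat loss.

Sheathing layers in series; stud and cavity paths in parallel between them.
R_inner = 0.016/(1.04×10.5) = 0.001465 K/W
R_stud  = 0.115/(0.124×0.11×10.5) = 0.803 K/W
R_cav   = 0.115/(0.0313×0.89×10.5) = 0.3932 K/W
1/R_core = 1/R_stud + 1/R_cav → R_core = 0.2639 K/W
R_outer = 0.013/(0.142×10.5) = 0.008719 K/W
R_total = 0.2741 K/W
Q = ΔT/R_total = 27/0.2741

Q ≈ 98.5 W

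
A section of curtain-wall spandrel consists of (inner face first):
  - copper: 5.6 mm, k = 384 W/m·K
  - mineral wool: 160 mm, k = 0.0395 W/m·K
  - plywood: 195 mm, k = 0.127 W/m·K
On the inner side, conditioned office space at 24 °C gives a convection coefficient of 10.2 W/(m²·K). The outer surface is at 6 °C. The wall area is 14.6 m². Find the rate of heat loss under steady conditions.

Q ≈ 46.2 W

Using the resistance-network approach (series):
R_inner film = 1/(h_i·A) = 1/(10.2×14.6) = 0.006715 K/W
R_copper = L/(kA) = 0.0056/(384×14.6) = 9.989×10^-7 K/W
R_mineral wool = L/(kA) = 0.16/(0.0395×14.6) = 0.2774 K/W
R_plywood = L/(kA) = 0.195/(0.127×14.6) = 0.1052 K/W
R_total = 0.3893 K/W
Q = ΔT / R_total = 18 / 0.3893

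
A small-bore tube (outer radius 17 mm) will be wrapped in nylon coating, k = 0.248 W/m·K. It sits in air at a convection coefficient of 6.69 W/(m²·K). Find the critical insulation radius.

r_cr ≈ 37.1 mm

For a cylinder r_cr = k/h = 0.248/6.69
r_cr = 37.1 mm; since the bare radius (17 mm) is below r_cr, adding a thin layer of insulation will *increase* heat loss.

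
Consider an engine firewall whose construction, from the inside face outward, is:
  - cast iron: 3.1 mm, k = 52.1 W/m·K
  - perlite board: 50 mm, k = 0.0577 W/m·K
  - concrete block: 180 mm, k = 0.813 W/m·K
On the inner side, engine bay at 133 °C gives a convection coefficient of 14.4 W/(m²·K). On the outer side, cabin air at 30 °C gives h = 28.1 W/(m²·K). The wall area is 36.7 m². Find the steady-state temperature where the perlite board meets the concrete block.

Thermal resistances in series:
R_inner film = 1/(h_i·A) = 1/(14.4×36.7) = 0.001892 K/W
R_cast iron = L/(kA) = 0.0031/(52.1×36.7) = 1.621×10^-6 K/W
R_perlite board = L/(kA) = 0.05/(0.0577×36.7) = 0.02361 K/W
R_concrete block = L/(kA) = 0.18/(0.813×36.7) = 0.006033 K/W
R_outer film = 1/(h_o·A) = 1/(28.1×36.7) = 9.697×10^-4 K/W
R_total = 0.03251 K/W;  Q = ΔT/R_total = 103/0.03251 = 3168 W
T_interface = T_inner − Q·ΣR(inner→interface) = 133 − 3170×0.02551

T ≈ 52.2 °C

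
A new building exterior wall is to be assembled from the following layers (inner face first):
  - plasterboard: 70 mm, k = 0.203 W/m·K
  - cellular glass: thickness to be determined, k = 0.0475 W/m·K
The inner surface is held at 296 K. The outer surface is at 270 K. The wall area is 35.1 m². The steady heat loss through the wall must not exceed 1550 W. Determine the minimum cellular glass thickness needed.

L ≈ 11.6 mm

Treating each layer as a thermal resistance in series:
R_plasterboard = L/(kA) = 0.07/(0.203×35.1) = 0.009824 K/W
Sum of the known resistances R_other = 0.009824 K/W
Required total resistance R_tot = ΔT/Q_allow = 26/1550 = 0.01677 K/W
R_cellular glass = R_tot − R_other = 0.00695 K/W
L = R·k·A = 0.00695×0.0475×35.1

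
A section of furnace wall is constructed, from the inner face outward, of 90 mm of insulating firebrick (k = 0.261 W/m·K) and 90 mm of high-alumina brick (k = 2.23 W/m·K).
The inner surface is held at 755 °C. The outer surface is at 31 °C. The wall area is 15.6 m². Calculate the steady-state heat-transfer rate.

Treating each layer as a thermal resistance in series:
R_insulating firebrick = L/(kA) = 0.09/(0.261×15.6) = 0.0221 K/W
R_high-alumina brick = L/(kA) = 0.09/(2.23×15.6) = 0.002587 K/W
R_total = 0.02469 K/W
Q = ΔT / R_total = 724 / 0.02469

Q ≈ 29300 W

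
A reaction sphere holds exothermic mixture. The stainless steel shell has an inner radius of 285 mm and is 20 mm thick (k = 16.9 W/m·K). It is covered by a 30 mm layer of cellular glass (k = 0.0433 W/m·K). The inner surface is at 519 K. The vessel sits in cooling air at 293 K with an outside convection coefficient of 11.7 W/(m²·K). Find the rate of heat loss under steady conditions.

Q ≈ 376 W

Each spherical layer contributes R = (1/r_i − 1/r_o)/(4πk):
R_stainless steel shell = (1/0.285 − 1/0.305)/(4π×16.9) = 0.001083 K/W
R_cellular glass = (1/0.305 − 1/0.335)/(4π×0.0433) = 0.5396 K/W
R_outer film = 1/(h·4πr_o²) = 1/(11.7×4π×0.335²) = 0.06061 K/W
R_total = 0.6013 K/W
Q = ΔT/R_total = 226/0.6013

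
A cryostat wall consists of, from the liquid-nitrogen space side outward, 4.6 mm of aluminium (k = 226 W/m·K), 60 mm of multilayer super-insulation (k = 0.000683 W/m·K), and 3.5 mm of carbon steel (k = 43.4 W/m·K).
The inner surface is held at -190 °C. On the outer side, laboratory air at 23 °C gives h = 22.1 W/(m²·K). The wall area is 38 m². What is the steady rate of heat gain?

Thermal resistances in series:
R_aluminium = L/(kA) = 0.0046/(226×38) = 5.356×10^-7 K/W
R_multilayer super-insulation = L/(kA) = 0.06/(0.000683×38) = 2.312 K/W
R_carbon steel = L/(kA) = 0.0035/(43.4×38) = 2.122×10^-6 K/W
R_outer film = 1/(h_o·A) = 1/(22.1×38) = 0.001191 K/W
R_total = 2.313 K/W
Q = ΔT / R_total = 213 / 2.313

Q ≈ 92.1 W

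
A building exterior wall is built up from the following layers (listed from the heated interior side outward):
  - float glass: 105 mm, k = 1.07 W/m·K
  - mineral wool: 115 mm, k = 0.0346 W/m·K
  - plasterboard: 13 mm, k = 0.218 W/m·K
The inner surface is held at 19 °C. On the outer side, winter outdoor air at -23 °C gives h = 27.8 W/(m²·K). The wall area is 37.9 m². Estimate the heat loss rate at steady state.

Series thermal resistances:
R_float glass = L/(kA) = 0.105/(1.07×37.9) = 0.002589 K/W
R_mineral wool = L/(kA) = 0.115/(0.0346×37.9) = 0.0877 K/W
R_plasterboard = L/(kA) = 0.013/(0.218×37.9) = 0.001573 K/W
R_outer film = 1/(h_o·A) = 1/(27.8×37.9) = 9.491×10^-4 K/W
R_total = 0.09281 K/W
Q = ΔT / R_total = 42 / 0.09281

Q ≈ 453 W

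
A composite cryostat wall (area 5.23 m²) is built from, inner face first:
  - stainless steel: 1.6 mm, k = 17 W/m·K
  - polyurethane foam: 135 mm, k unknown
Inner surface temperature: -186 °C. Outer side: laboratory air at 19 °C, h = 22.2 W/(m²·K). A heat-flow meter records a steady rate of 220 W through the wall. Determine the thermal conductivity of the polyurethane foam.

k ≈ 0.028 W/(m·K)

Thermal resistances in series:
R_stainless steel = L/(kA) = 0.0016/(17×5.23) = 1.8×10^-5 K/W
R_outer film = 1/(h_o·A) = 1/(22.2×5.23) = 0.008613 K/W
Sum of known resistances R_other = 0.008631 K/W
Total R = ΔT/Q = 205/220 = 0.9318 K/W
R_polyurethane foam = R_total − R_other = 0.9232 K/W
k = L/(R·A) = 0.135/(0.9232×5.23)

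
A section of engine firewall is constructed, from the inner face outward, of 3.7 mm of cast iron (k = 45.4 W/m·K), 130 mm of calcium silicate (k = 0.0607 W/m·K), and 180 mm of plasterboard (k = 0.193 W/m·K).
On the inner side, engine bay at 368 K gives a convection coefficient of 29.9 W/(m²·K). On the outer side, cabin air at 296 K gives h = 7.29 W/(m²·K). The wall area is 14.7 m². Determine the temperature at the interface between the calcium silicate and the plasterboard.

Treating each layer as a thermal resistance in series:
R_inner film = 1/(h_i·A) = 1/(29.9×14.7) = 0.002275 K/W
R_cast iron = L/(kA) = 0.0037/(45.4×14.7) = 5.544×10^-6 K/W
R_calcium silicate = L/(kA) = 0.13/(0.0607×14.7) = 0.1457 K/W
R_plasterboard = L/(kA) = 0.18/(0.193×14.7) = 0.06345 K/W
R_outer film = 1/(h_o·A) = 1/(7.29×14.7) = 0.009332 K/W
R_total = 0.2207 K/W;  Q = ΔT/R_total = 72/0.2207 = 326.2 W
T_interface = T_inner − Q·ΣR(inner→interface) = 368 − 326×0.148

T ≈ 320 K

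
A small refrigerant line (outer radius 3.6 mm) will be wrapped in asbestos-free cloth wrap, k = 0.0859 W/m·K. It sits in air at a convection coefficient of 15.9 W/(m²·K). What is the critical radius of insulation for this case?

For a cylinder r_cr = k/h = 0.0859/15.9
r_cr = 5.4 mm; since the bare radius (3.6 mm) is below r_cr, adding a thin layer of insulation will *increase* heat loss.

r_cr ≈ 5.4 mm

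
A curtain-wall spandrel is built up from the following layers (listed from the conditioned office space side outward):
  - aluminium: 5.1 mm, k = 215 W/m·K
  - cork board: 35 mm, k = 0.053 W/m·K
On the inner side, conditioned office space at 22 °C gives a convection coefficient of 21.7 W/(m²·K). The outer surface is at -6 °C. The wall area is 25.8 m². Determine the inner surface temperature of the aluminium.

T ≈ 20.2 °C

Series thermal resistances:
R_inner film = 1/(h_i·A) = 1/(21.7×25.8) = 0.001786 K/W
R_aluminium = L/(kA) = 0.0051/(215×25.8) = 9.194×10^-7 K/W
R_cork board = L/(kA) = 0.035/(0.053×25.8) = 0.0256 K/W
R_total = 0.02738 K/W;  Q = ΔT/R_total = 28/0.02738 = 1023 W
T_interface = T_inner − Q·ΣR(inner→interface) = 22 − 1020×0.001786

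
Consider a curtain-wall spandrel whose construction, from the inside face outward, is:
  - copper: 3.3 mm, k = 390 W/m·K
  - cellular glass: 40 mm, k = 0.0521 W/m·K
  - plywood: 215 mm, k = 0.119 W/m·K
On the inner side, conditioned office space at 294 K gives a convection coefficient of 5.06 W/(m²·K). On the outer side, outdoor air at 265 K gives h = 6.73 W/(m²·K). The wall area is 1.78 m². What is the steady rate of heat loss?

Treating each layer as a thermal resistance in series:
R_inner film = 1/(h_i·A) = 1/(5.06×1.78) = 0.111 K/W
R_copper = L/(kA) = 0.0033/(390×1.78) = 4.754×10^-6 K/W
R_cellular glass = L/(kA) = 0.04/(0.0521×1.78) = 0.4313 K/W
R_plywood = L/(kA) = 0.215/(0.119×1.78) = 1.015 K/W
R_outer film = 1/(h_o·A) = 1/(6.73×1.78) = 0.08348 K/W
R_total = 1.641 K/W
Q = ΔT / R_total = 29 / 1.641

Q ≈ 17.7 W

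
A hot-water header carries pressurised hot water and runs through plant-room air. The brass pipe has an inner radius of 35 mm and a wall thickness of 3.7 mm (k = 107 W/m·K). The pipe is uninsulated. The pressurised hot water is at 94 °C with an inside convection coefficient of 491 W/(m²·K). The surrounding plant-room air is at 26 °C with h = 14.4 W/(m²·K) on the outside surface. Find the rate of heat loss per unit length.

Cylindrical conduction, so R = ln(r₂/r₁)/(2πkL) per layer, in series:
R_inner film = 1/(h_i·2πr₁L) = 1/(491×2π×0.035×1) = 0.009261 K/W
R_brass pipe wall = ln(38.7/35)/(2π×107×1) = 1.495×10^-4 K/W
R_outer film = 1/(h_o·2πr_oL) = 1/(14.4×2π×0.0387×1) = 0.2856 K/W
R_total = 0.295 K/W
Q = ΔT/R_total = 68/0.295

q′ ≈ 231 W/m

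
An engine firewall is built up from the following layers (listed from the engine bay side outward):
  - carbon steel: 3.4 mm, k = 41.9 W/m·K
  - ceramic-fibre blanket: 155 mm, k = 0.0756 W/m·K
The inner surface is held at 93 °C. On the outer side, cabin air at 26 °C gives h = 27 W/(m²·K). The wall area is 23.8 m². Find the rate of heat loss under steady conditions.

Q ≈ 764 W

Thermal resistances in series:
R_carbon steel = L/(kA) = 0.0034/(41.9×23.8) = 3.409×10^-6 K/W
R_ceramic-fibre blanket = L/(kA) = 0.155/(0.0756×23.8) = 0.08615 K/W
R_outer film = 1/(h_o·A) = 1/(27×23.8) = 0.001556 K/W
R_total = 0.08771 K/W
Q = ΔT / R_total = 67 / 0.08771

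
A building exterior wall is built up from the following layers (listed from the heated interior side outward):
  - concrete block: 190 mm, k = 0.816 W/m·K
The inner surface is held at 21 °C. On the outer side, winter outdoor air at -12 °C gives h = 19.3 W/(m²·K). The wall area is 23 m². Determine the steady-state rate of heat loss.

Q ≈ 2670 W

Series thermal resistances:
R_concrete block = L/(kA) = 0.19/(0.816×23) = 0.01012 K/W
R_outer film = 1/(h_o·A) = 1/(19.3×23) = 0.002253 K/W
R_total = 0.01238 K/W
Q = ΔT / R_total = 33 / 0.01238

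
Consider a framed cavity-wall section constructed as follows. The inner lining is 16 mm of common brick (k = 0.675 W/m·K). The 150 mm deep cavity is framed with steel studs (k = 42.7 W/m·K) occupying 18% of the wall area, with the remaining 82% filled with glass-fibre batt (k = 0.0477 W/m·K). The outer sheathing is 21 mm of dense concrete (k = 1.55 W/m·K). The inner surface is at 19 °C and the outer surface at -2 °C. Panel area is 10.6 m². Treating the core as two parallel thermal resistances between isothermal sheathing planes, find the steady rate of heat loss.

Sheathing layers in series; stud and cavity paths in parallel between them.
R_inner = 0.016/(0.675×10.6) = 0.002236 K/W
R_stud  = 0.15/(42.7×0.18×10.6) = 0.001841 K/W
R_cav   = 0.15/(0.0477×0.82×10.6) = 0.3618 K/W
1/R_core = 1/R_stud + 1/R_cav → R_core = 0.001832 K/W
R_outer = 0.021/(1.55×10.6) = 0.001278 K/W
R_total = 0.005346 K/W
Q = ΔT/R_total = 21/0.005346

Q ≈ 3930 W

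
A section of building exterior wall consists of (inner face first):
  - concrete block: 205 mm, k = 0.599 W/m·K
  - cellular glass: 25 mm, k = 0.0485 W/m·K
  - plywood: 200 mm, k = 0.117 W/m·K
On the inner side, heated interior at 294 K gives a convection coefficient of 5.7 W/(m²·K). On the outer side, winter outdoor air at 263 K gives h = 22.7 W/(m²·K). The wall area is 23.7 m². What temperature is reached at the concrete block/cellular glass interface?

Using the resistance-network approach (series):
R_inner film = 1/(h_i·A) = 1/(5.7×23.7) = 0.007402 K/W
R_concrete block = L/(kA) = 0.205/(0.599×23.7) = 0.01444 K/W
R_cellular glass = L/(kA) = 0.025/(0.0485×23.7) = 0.02175 K/W
R_plywood = L/(kA) = 0.2/(0.117×23.7) = 0.07213 K/W
R_outer film = 1/(h_o·A) = 1/(22.7×23.7) = 0.001859 K/W
R_total = 0.1176 K/W;  Q = ΔT/R_total = 31/0.1176 = 263.7 W
T_interface = T_inner − Q·ΣR(inner→interface) = 294 − 264×0.02184

T ≈ 288 K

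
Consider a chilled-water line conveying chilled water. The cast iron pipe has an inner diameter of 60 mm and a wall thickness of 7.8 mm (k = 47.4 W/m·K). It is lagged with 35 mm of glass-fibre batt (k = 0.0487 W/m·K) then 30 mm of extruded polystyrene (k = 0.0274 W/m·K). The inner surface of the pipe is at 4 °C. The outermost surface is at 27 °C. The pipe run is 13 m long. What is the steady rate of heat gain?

Radial resistances (cylindrical: R_cond = ln(r_o/r_i)/(2πkL), R_conv = 1/(h·2πrL)):
R_cast iron pipe wall = ln(37.8/30)/(2π×47.4×13) = 5.969×10^-5 K/W
R_glass-fibre batt = ln(72.8/37.8)/(2π×0.0487×13) = 0.1648 K/W
R_extruded polystyrene = ln(102.8/72.8)/(2π×0.0274×13) = 0.1542 K/W
R_total = 0.319 K/W
Q = ΔT/R_total = 23/0.319

Q ≈ 72.1 W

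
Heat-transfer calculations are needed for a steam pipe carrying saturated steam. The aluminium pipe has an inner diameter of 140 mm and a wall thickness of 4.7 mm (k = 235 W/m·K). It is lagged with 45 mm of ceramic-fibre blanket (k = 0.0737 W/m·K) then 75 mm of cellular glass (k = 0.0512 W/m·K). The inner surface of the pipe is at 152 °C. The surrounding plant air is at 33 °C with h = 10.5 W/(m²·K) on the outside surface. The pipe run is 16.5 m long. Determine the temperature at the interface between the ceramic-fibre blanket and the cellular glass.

Per-layer cylindrical resistances, series-summed:
R_aluminium pipe wall = ln(74.7/70)/(2π×235×16.5) = 2.667×10^-6 K/W
R_ceramic-fibre blanket = ln(119.7/74.7)/(2π×0.0737×16.5) = 0.06171 K/W
R_cellular glass = ln(194.7/119.7)/(2π×0.0512×16.5) = 0.09165 K/W
R_outer film = 1/(h_o·2πr_oL) = 1/(10.5×2π×0.1947×16.5) = 0.004718 K/W
R_total = 0.1581 K/W
Q = ΔT/R_total = 119/0.1581
Q = 753 W
T_interface = T_inner − Q·ΣR(inner→interface) = 152 − 753×0.06171

T ≈ 106 °C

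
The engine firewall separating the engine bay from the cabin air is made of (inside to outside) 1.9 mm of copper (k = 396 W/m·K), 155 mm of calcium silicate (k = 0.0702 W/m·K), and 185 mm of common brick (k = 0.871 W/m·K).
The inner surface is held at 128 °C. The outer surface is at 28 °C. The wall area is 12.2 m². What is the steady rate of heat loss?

Q ≈ 504 W

Model the wall as resistances in series:
R_copper = L/(kA) = 0.0019/(396×12.2) = 3.933×10^-7 K/W
R_calcium silicate = L/(kA) = 0.155/(0.0702×12.2) = 0.181 K/W
R_common brick = L/(kA) = 0.185/(0.871×12.2) = 0.01741 K/W
R_total = 0.1984 K/W
Q = ΔT / R_total = 100 / 0.1984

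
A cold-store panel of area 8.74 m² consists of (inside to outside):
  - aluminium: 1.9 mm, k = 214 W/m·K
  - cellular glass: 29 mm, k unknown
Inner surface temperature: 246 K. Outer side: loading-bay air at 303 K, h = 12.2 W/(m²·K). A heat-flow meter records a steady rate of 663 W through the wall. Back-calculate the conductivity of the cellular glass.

k ≈ 0.0433 W/(m·K)

Thermal resistances in series:
R_aluminium = L/(kA) = 0.0019/(214×8.74) = 1.016×10^-6 K/W
R_outer film = 1/(h_o·A) = 1/(12.2×8.74) = 0.009378 K/W
Sum of known resistances R_other = 0.009379 K/W
Total R = ΔT/Q = 57/663 = 0.08597 K/W
R_cellular glass = R_total − R_other = 0.07659 K/W
k = L/(R·A) = 0.029/(0.07659×8.74)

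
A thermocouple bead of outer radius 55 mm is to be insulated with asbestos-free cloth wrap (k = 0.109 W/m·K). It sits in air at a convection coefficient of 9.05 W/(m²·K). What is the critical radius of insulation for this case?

For a sphere r_cr = 2k/h = 2×0.109/9.05
r_cr = 24.1 mm; since the bare radius (55 mm) is above r_cr, any added insulation will reduce heat loss.

r_cr ≈ 24.1 mm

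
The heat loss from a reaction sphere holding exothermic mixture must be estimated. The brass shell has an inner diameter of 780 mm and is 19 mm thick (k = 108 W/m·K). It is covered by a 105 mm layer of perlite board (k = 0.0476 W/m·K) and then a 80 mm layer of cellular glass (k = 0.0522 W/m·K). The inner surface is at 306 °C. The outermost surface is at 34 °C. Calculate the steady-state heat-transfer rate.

For a spherical shell R = (1/r₁ − 1/r₂)/(4πk); film R = 1/(h·4πr²). In series:
R_brass shell = (1/0.39 − 1/0.409)/(4π×108) = 8.777×10^-5 K/W
R_perlite board = (1/0.409 − 1/0.514)/(4π×0.0476) = 0.835 K/W
R_cellular glass = (1/0.514 − 1/0.594)/(4π×0.0522) = 0.3994 K/W
R_total = 1.235 K/W
Q = ΔT/R_total = 272/1.235

Q ≈ 220 W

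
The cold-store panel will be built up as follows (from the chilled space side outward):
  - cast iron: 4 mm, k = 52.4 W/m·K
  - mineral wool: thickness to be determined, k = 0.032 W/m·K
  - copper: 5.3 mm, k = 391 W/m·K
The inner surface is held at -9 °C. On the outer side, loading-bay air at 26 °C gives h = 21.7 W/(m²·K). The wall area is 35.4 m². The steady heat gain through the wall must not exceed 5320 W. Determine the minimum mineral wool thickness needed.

Series thermal resistances:
R_cast iron = L/(kA) = 0.004/(52.4×35.4) = 2.156×10^-6 K/W
R_copper = L/(kA) = 0.0053/(391×35.4) = 3.829×10^-7 K/W
R_outer film = 1/(h_o·A) = 1/(21.7×35.4) = 0.001302 K/W
Sum of the known resistances R_other = 0.001304 K/W
Required total resistance R_tot = ΔT/Q_allow = 35/5320 = 0.006579 K/W
R_mineral wool = R_tot − R_other = 0.005275 K/W
L = R·k·A = 0.005275×0.032×35.4

L ≈ 5.98 mm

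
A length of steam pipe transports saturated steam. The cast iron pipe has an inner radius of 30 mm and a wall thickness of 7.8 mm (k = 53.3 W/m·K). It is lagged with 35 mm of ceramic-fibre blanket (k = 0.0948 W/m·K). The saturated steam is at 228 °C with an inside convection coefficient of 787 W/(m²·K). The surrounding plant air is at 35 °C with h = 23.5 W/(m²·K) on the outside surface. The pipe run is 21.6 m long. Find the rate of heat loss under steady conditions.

Cylindrical conduction, so R = ln(r₂/r₁)/(2πkL) per layer, in series:
R_inner film = 1/(h_i·2πr₁L) = 1/(787×2π×0.03×21.6) = 3.121×10^-4 K/W
R_cast iron pipe wall = ln(37.8/30)/(2π×53.3×21.6) = 3.195×10^-5 K/W
R_ceramic-fibre blanket = ln(72.8/37.8)/(2π×0.0948×21.6) = 0.05094 K/W
R_outer film = 1/(h_o·2πr_oL) = 1/(23.5×2π×0.0728×21.6) = 0.004307 K/W
R_total = 0.05559 K/W
Q = ΔT/R_total = 193/0.05559

Q ≈ 3470 W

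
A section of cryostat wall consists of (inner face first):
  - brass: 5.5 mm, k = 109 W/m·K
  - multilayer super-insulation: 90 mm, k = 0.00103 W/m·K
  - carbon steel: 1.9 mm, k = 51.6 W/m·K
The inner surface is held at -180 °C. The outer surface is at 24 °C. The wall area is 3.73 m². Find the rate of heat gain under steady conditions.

Q ≈ 8.71 W

Using the resistance-network approach (series):
R_brass = L/(kA) = 0.0055/(109×3.73) = 1.353×10^-5 K/W
R_multilayer super-insulation = L/(kA) = 0.09/(0.00103×3.73) = 23.43 K/W
R_carbon steel = L/(kA) = 0.0019/(51.6×3.73) = 9.872×10^-6 K/W
R_total = 23.43 K/W
Q = ΔT / R_total = 204 / 23.43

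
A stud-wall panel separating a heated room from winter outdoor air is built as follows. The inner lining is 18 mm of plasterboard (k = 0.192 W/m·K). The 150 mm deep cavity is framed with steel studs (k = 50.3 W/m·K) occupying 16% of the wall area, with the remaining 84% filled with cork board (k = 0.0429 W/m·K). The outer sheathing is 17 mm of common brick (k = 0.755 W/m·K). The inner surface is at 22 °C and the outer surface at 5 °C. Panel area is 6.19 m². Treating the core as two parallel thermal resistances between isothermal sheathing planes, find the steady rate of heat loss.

Sheathing layers in series; stud and cavity paths in parallel between them.
R_inner = 0.018/(0.192×6.19) = 0.01515 K/W
R_stud  = 0.15/(50.3×0.16×6.19) = 0.003011 K/W
R_cav   = 0.15/(0.0429×0.84×6.19) = 0.6725 K/W
1/R_core = 1/R_stud + 1/R_cav → R_core = 0.002998 K/W
R_outer = 0.017/(0.755×6.19) = 0.003638 K/W
R_total = 0.02178 K/W
Q = ΔT/R_total = 17/0.02178

Q ≈ 781 W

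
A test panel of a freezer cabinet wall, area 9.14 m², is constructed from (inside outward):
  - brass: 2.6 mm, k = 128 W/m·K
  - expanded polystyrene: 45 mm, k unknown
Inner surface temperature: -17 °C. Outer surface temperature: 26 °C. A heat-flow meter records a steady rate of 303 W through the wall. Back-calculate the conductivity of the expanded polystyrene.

Treating each layer as a thermal resistance in series:
R_brass = L/(kA) = 0.0026/(128×9.14) = 2.222×10^-6 K/W
Sum of known resistances R_other = 2.222×10^-6 K/W
Total R = ΔT/Q = 43/303 = 0.1419 K/W
R_expanded polystyrene = R_total − R_other = 0.1419 K/W
k = L/(R·A) = 0.045/(0.1419×9.14)

k ≈ 0.0347 W/(m·K)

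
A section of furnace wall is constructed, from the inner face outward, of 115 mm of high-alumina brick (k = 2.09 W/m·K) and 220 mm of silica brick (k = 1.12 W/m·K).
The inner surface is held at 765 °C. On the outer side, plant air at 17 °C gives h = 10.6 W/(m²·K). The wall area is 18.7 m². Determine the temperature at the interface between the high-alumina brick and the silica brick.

Using the resistance-network approach (series):
R_high-alumina brick = L/(kA) = 0.115/(2.09×18.7) = 0.002942 K/W
R_silica brick = L/(kA) = 0.22/(1.12×18.7) = 0.0105 K/W
R_outer film = 1/(h_o·A) = 1/(10.6×18.7) = 0.005045 K/W
R_total = 0.01849 K/W;  Q = ΔT/R_total = 748/0.01849 = 40450 W
T_interface = T_inner − Q·ΣR(inner→interface) = 765 − 40500×0.002942

T ≈ 646 °C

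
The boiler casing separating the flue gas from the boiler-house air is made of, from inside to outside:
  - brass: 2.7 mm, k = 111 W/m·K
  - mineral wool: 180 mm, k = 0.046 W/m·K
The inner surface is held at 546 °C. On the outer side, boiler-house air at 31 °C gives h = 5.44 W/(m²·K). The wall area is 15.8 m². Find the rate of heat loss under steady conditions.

Q ≈ 1990 W

Thermal resistances in series:
R_brass = L/(kA) = 0.0027/(111×15.8) = 1.54×10^-6 K/W
R_mineral wool = L/(kA) = 0.18/(0.046×15.8) = 0.2477 K/W
R_outer film = 1/(h_o·A) = 1/(5.44×15.8) = 0.01163 K/W
R_total = 0.2593 K/W
Q = ΔT / R_total = 515 / 0.2593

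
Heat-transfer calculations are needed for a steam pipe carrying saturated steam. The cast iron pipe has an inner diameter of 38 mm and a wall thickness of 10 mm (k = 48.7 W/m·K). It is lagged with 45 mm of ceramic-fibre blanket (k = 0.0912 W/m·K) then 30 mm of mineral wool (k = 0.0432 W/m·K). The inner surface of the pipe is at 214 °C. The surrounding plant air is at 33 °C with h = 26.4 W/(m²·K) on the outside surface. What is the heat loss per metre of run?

Per-layer cylindrical resistances, series-summed:
R_cast iron pipe wall = ln(29/19)/(2π×48.7×1) = 0.001382 K/W
R_ceramic-fibre blanket = ln(74/29)/(2π×0.0912×1) = 1.635 K/W
R_mineral wool = ln(104/74)/(2π×0.0432×1) = 1.254 K/W
R_outer film = 1/(h_o·2πr_oL) = 1/(26.4×2π×0.104×1) = 0.05797 K/W
R_total = 2.948 K/W
Q = ΔT/R_total = 181/2.948

q′ ≈ 61.4 W/m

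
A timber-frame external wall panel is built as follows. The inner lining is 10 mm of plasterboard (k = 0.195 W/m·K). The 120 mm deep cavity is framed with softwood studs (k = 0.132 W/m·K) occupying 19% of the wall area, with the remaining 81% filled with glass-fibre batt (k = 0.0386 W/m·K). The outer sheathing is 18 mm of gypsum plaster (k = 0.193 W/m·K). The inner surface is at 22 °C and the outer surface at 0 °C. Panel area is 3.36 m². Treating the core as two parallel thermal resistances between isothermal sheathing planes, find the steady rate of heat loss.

Sheathing layers in series; stud and cavity paths in parallel between them.
R_inner = 0.01/(0.195×3.36) = 0.01526 K/W
R_stud  = 0.12/(0.132×0.19×3.36) = 1.424 K/W
R_cav   = 0.12/(0.0386×0.81×3.36) = 1.142 K/W
1/R_core = 1/R_stud + 1/R_cav → R_core = 0.6338 K/W
R_outer = 0.018/(0.193×3.36) = 0.02776 K/W
R_total = 0.6769 K/W
Q = ΔT/R_total = 22/0.6769

Q ≈ 32.5 W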